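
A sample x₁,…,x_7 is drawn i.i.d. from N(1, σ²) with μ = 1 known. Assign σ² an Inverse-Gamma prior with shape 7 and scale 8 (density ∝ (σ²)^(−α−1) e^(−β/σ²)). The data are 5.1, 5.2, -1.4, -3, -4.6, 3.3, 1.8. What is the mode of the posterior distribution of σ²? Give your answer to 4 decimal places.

σ̂²_MAP = 4.7609

Sum of squared deviations about the known mean: SS = (5.1−1)² + (5.2−1)² + (-1.4−1)² + (-3−1)² + (-4.6−1)² + (3.3−1)² + (1.8−1)² = 93.5.
The Normal likelihood contributes (σ²)^(−n/2) exp(−SS/(2σ²)), so the posterior is Inverse-Gamma(α + n/2, β + SS/2) = Inverse-Gamma(10.5, 54.75).
The mode of Inverse-Gamma(a, b) is b/(a+1) = 54.75/11.5 ≈ 4.7609.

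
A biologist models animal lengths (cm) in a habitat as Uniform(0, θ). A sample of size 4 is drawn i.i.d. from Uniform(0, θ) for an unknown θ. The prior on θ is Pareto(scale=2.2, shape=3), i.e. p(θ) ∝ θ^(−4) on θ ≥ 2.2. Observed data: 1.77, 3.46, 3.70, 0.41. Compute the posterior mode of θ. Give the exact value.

θ̂_MAP = 3.70

The Uniform(0, θ) likelihood is θ^(−n) for θ ≥ max(xᵢ), zero otherwise. Here max(xᵢ) = 3.70.
Posterior ∝ θ^(−4) · θ^(−4) = θ^(−8) on θ ≥ max(2.2, 3.70) = 3.70.
This density is strictly decreasing in θ, so the posterior mode lies at the lower boundary of the support.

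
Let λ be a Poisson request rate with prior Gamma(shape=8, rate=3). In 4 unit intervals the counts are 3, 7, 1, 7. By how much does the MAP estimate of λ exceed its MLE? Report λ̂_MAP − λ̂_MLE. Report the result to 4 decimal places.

MAP − MLE = -0.9286

Σxᵢ = 18. Posterior is Gamma(26, 7); MAP = (26−1)/7 = 25/7 ≈ 3.57143.
MLE = x̄ = 18/4 ≈ 4.50000.
Difference = 25/7 − 18/4 = -13/14 ≈ -0.9286.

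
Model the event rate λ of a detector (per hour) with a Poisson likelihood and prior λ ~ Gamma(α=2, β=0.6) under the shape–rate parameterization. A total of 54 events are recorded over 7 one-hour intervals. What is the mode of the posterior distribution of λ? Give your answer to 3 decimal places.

Σxᵢ = 54, n = 7.
Posterior ∝ λe^(−0.6λ) · λ^54e^(−7λ) = λ^55e^(−7.6λ), i.e. Gamma(shape=56, rate=7.6).
The mode of a Gamma(a, b) with a ≥ 1 (shape–rate) is (a−1)/b = 55/7.6 ≈ 7.237.

λ̂_MAP = 7.237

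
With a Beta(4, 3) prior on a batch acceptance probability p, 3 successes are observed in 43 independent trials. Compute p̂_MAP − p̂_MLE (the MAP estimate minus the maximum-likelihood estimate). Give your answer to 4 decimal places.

Posterior is Beta(7, 43); MAP = (7−1)/(50−2) = 6/48 ≈ 0.12500.
MLE ignores the prior: p̂_MLE = k/n = 3/43 ≈ 0.06977.
Difference = 6/48 − 3/43 = 19/344 ≈ 0.0552.

MAP − MLE = 0.0552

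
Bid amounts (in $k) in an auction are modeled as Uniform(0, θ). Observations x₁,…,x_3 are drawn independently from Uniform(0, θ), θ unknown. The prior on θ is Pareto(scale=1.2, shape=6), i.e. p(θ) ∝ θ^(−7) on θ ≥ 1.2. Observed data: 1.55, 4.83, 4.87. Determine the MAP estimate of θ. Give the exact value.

θ̂_MAP = 4.87

The Uniform(0, θ) likelihood is θ^(−n) for θ ≥ max(xᵢ), zero otherwise. Here max(xᵢ) = 4.87.
Posterior ∝ θ^(−7) · θ^(−3) = θ^(−10) on θ ≥ max(1.2, 4.87) = 4.87.
This density is strictly decreasing in θ, so the posterior mode lies at the lower boundary of the support.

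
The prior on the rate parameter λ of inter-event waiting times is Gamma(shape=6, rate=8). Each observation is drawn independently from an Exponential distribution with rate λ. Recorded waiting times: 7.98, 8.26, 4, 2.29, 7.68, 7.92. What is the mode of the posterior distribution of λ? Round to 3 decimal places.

λ̂_MAP = 0.238

The Exponential(rate=λ) likelihood is ∝ λ^n e^(−λΣtᵢ). Here n = 6 and Σtᵢ = 7.98 + 8.26 + 4 + 2.29 + 7.68 + 7.92 = 38.13.
Posterior ∝ λ^5e^(−8λ) · λ^6e^(−38.13λ) = λ^11e^(−46.13λ), i.e. Gamma(12, 46.13).
Mode = (a−1)/b = 11/46.13 ≈ 0.238.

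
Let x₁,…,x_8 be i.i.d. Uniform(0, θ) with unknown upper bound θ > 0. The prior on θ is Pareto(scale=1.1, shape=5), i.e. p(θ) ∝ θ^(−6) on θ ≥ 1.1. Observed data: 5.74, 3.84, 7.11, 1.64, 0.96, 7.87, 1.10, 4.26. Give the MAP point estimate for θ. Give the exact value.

The Uniform(0, θ) likelihood is θ^(−n) for θ ≥ max(xᵢ), zero otherwise. Here max(xᵢ) = 7.87.
Posterior ∝ θ^(−6) · θ^(−8) = θ^(−14) on θ ≥ max(1.1, 7.87) = 7.87.
This density is strictly decreasing in θ, so the posterior mode lies at the lower boundary of the support.

θ̂_MAP = 7.87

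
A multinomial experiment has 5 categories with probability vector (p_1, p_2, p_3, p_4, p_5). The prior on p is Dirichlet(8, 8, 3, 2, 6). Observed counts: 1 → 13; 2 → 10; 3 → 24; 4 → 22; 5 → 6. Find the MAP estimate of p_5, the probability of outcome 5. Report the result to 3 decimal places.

MAP estimate: 0.113

The posterior is Dirichlet(αᵢ + nᵢ) = Dirichlet(21, 18, 27, 24, 12).
For a Dirichlet(a₁,…,a_K) with all aᵢ > 1, the mode has j-th component (aⱼ − 1)/(Σaᵢ − K).
Here Σaᵢ = 102 and K = 5, so p_5 = (12 − 1)/(102 − 5) = 11/97 ≈ 0.113.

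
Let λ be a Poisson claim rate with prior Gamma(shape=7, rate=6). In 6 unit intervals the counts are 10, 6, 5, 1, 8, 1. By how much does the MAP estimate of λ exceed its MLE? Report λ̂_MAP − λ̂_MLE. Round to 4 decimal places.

MAP − MLE = -2.0833

Σxᵢ = 31. Posterior is Gamma(38, 12); MAP = (38−1)/12 = 37/12 ≈ 3.08333.
MLE = x̄ = 31/6 ≈ 5.16667.
Difference = 37/12 − 31/6 = -25/12 ≈ -2.0833.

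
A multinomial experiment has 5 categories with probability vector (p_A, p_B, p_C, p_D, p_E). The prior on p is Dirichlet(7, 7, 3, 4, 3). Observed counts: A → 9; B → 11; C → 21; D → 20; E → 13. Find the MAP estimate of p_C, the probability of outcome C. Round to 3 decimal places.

MAP estimate of p_C = 0.247

The posterior is Dirichlet(αᵢ + nᵢ) = Dirichlet(16, 18, 24, 24, 16).
For a Dirichlet(a₁,…,a_K) with all aᵢ > 1, the mode has j-th component (aⱼ − 1)/(Σaᵢ − K).
Here Σaᵢ = 98 and K = 5, so p_C = (24 − 1)/(98 − 5) = 23/93 ≈ 0.247.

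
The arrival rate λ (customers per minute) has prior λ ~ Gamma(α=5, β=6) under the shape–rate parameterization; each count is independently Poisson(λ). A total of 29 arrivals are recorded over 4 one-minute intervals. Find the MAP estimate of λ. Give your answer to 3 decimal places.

λ̂_MAP = 3.300

Σxᵢ = 29, n = 4.
Posterior ∝ λ^4e^(−6λ) · λ^29e^(−4λ) = λ^33e^(−10λ), i.e. Gamma(shape=34, rate=10).
The mode of a Gamma(a, b) with a ≥ 1 (shape–rate) is (a−1)/b = 33/10 ≈ 3.300.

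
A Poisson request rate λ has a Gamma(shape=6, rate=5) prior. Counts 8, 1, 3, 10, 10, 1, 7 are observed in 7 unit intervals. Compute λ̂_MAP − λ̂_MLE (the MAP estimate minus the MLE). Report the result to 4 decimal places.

MAP − MLE = -1.9643

Σxᵢ = 40. Posterior is Gamma(46, 12); MAP = (46−1)/12 = 45/12 ≈ 3.75000.
MLE = x̄ = 40/7 ≈ 5.71429.
Difference = 45/12 − 40/7 = -55/28 ≈ -1.9643.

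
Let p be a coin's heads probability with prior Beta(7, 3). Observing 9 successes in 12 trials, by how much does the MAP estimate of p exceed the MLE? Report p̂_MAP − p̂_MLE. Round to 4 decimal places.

Posterior is Beta(16, 6); MAP = (16−1)/(22−2) = 15/20 ≈ 0.75000.
MLE ignores the prior: p̂_MLE = k/n = 9/12 ≈ 0.75000.
Difference = 15/20 − 9/12 = 0 ≈ 0.0000.

MAP − MLE = 0.0000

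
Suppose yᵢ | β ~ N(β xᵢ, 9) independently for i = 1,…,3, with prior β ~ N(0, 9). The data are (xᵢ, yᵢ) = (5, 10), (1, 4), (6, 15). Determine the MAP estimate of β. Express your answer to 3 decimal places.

β̂_MAP = 2.286

log p(β | y) = −Σ(yᵢ − βxᵢ)²/(2·9) − β²/(2·9) + const.
Setting the derivative to zero: Σxᵢ(yᵢ − βxᵢ)/9 − β/9 = 0, so β = Σxᵢyᵢ / (Σxᵢ² + σ²/τ²).
Σxᵢyᵢ = 5·10 + 1·4 + 6·15 = 144; Σxᵢ² = 62; σ²/τ² = 1.
β̂_MAP = 144 / (62 + 1) = 144/63 ≈ 2.286.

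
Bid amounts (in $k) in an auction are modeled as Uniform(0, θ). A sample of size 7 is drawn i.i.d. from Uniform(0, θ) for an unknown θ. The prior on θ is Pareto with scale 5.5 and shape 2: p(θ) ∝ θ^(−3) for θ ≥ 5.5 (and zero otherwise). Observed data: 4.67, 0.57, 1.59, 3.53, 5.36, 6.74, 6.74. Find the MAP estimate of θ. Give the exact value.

θ̂_MAP = 6.74

The Uniform(0, θ) likelihood is θ^(−n) for θ ≥ max(xᵢ), zero otherwise. Here max(xᵢ) = 6.74.
Posterior ∝ θ^(−3) · θ^(−7) = θ^(−10) on θ ≥ max(5.5, 6.74) = 6.74.
This density is strictly decreasing in θ, so the posterior mode lies at the lower boundary of the support.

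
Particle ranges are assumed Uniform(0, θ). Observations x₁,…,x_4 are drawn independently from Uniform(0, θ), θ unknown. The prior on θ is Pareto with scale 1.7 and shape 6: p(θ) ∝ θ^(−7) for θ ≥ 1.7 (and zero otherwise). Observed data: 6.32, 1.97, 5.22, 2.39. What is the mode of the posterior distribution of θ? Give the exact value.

θ̂_MAP = 6.32

The Uniform(0, θ) likelihood is θ^(−n) for θ ≥ max(xᵢ), zero otherwise. Here max(xᵢ) = 6.32.
Posterior ∝ θ^(−7) · θ^(−4) = θ^(−11) on θ ≥ max(1.7, 6.32) = 6.32.
This density is strictly decreasing in θ, so the posterior mode lies at the lower boundary of the support.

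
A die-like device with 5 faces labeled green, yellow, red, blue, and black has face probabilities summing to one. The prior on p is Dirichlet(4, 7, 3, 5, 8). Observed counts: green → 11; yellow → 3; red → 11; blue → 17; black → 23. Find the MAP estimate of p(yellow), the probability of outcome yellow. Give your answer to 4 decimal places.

The posterior is Dirichlet(αᵢ + nᵢ) = Dirichlet(15, 10, 14, 22, 31).
For a Dirichlet(a₁,…,a_K) with all aᵢ > 1, the mode has j-th component (aⱼ − 1)/(Σaᵢ − K).
Here Σaᵢ = 92 and K = 5, so p(yellow) = (10 − 1)/(92 − 5) = 9/87 ≈ 0.1034.

MAP estimate of p(yellow) = 0.1034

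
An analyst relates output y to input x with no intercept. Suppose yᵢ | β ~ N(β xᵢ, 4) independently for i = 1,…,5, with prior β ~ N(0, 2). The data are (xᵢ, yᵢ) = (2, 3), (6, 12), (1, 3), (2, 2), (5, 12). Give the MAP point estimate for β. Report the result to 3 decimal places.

log p(β | y) = −Σ(yᵢ − βxᵢ)²/(2·4) − β²/(2·2) + const.
Setting the derivative to zero: Σxᵢ(yᵢ − βxᵢ)/4 − β/2 = 0, so β = Σxᵢyᵢ / (Σxᵢ² + σ²/τ²).
Σxᵢyᵢ = 2·3 + 6·12 + 1·3 + 2·2 + 5·12 = 145; Σxᵢ² = 70; σ²/τ² = 2.
β̂_MAP = 145 / (70 + 2) = 145/72 ≈ 2.014.

β̂_MAP = 2.014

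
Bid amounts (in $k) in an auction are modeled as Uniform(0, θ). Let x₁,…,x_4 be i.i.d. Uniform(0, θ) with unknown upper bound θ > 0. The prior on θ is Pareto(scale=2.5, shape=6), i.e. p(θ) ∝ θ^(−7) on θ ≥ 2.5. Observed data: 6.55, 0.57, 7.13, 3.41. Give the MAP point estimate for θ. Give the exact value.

θ̂_MAP = 7.13

The Uniform(0, θ) likelihood is θ^(−n) for θ ≥ max(xᵢ), zero otherwise. Here max(xᵢ) = 7.13.
Posterior ∝ θ^(−7) · θ^(−4) = θ^(−11) on θ ≥ max(2.5, 7.13) = 7.13.
This density is strictly decreasing in θ, so the posterior mode lies at the lower boundary of the support.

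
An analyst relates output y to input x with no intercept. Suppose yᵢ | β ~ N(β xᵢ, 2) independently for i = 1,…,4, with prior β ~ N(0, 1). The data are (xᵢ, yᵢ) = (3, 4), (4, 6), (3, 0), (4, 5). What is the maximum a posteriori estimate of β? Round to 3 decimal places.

β̂_MAP = 1.077

log p(β | y) = −Σ(yᵢ − βxᵢ)²/(2·2) − β²/(2·1) + const.
Setting the derivative to zero: Σxᵢ(yᵢ − βxᵢ)/2 − β/1 = 0, so β = Σxᵢyᵢ / (Σxᵢ² + σ²/τ²).
Σxᵢyᵢ = 3·4 + 4·6 + 3·0 + 4·5 = 56; Σxᵢ² = 50; σ²/τ² = 2.
β̂_MAP = 56 / (50 + 2) = 56/52 ≈ 1.077.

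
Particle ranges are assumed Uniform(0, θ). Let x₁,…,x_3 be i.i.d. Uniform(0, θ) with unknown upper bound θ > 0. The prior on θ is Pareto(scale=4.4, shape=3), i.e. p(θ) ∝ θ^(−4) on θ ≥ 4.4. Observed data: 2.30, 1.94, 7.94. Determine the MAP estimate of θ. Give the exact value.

θ̂_MAP = 7.94

The Uniform(0, θ) likelihood is θ^(−n) for θ ≥ max(xᵢ), zero otherwise. Here max(xᵢ) = 7.94.
Posterior ∝ θ^(−4) · θ^(−3) = θ^(−7) on θ ≥ max(4.4, 7.94) = 7.94.
This density is strictly decreasing in θ, so the posterior mode lies at the lower boundary of the support.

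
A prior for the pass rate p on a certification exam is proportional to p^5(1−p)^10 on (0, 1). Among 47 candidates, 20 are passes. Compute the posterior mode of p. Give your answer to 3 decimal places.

p̂_MAP = 0.403

The prior density ∝ p^5(1−p)^10 is the kernel of Beta(6, 11).
Data: 20 successes in 47 trials. The binomial likelihood contributes p^20(1−p)^27, so the posterior is Beta(6+20, 11+27) = Beta(26, 38).
For Beta(a, b) with a, b > 1 the mode is (a−1)/(a+b−2) = 25/62 ≈ 0.403.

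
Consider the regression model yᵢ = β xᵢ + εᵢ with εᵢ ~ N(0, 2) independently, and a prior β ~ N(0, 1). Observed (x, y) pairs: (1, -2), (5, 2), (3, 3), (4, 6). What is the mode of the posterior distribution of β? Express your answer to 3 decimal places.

log p(β | y) = −Σ(yᵢ − βxᵢ)²/(2·2) − β²/(2·1) + const.
Setting the derivative to zero: Σxᵢ(yᵢ − βxᵢ)/2 − β/1 = 0, so β = Σxᵢyᵢ / (Σxᵢ² + σ²/τ²).
Σxᵢyᵢ = 1·(-2) + 5·2 + 3·3 + 4·6 = 41; Σxᵢ² = 51; σ²/τ² = 2.
β̂_MAP = 41 / (51 + 2) = 41/53 ≈ 0.774.

β̂_MAP = 0.774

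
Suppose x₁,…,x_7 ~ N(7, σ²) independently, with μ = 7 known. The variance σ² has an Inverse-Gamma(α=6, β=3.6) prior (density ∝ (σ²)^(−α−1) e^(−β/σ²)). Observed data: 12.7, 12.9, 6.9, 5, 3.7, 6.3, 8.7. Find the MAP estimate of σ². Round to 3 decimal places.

Sum of squared deviations about the known mean: SS = (12.7−7)² + (12.9−7)² + (6.9−7)² + (5−7)² + (3.7−7)² + (6.3−7)² + (8.7−7)² = 85.58.
The Normal likelihood contributes (σ²)^(−n/2) exp(−SS/(2σ²)), so the posterior is Inverse-Gamma(α + n/2, β + SS/2) = Inverse-Gamma(9.5, 46.39).
The mode of Inverse-Gamma(a, b) is b/(a+1) = 46.39/10.5 ≈ 4.418.

σ̂²_MAP = 4.418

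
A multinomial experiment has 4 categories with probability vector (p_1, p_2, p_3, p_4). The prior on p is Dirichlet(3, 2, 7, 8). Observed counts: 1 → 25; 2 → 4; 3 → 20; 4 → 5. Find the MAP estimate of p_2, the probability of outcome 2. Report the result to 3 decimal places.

MAP estimate: 0.071

The posterior is Dirichlet(αᵢ + nᵢ) = Dirichlet(28, 6, 27, 13).
For a Dirichlet(a₁,…,a_K) with all aᵢ > 1, the mode has j-th component (aⱼ − 1)/(Σaᵢ − K).
Here Σaᵢ = 74 and K = 4, so p_2 = (6 − 1)/(74 − 4) = 5/70 ≈ 0.071.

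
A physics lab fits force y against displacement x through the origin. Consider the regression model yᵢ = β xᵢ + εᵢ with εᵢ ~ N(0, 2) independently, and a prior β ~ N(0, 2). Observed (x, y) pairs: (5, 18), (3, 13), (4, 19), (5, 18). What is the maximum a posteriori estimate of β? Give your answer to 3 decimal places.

log p(β | y) = −Σ(yᵢ − βxᵢ)²/(2·2) − β²/(2·2) + const.
Setting the derivative to zero: Σxᵢ(yᵢ − βxᵢ)/2 − β/2 = 0, so β = Σxᵢyᵢ / (Σxᵢ² + σ²/τ²).
Σxᵢyᵢ = 5·18 + 3·13 + 4·19 + 5·18 = 295; Σxᵢ² = 75; σ²/τ² = 1.
β̂_MAP = 295 / (75 + 1) = 295/76 ≈ 3.882.

β̂_MAP = 3.882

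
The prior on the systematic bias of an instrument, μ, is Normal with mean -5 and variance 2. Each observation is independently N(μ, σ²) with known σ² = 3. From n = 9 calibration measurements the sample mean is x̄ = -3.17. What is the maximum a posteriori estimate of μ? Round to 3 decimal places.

n = 9, x̄ = -3.17.
For a Normal prior and Normal likelihood with known variance, the posterior is Normal; its mode equals its mean, the precision-weighted average.
Prior precision 1/σ₀² = 1/2 = 0.5; data precision n/σ² = 9/3 = 3.
μ̂ = (0.5·(-5) + 3·(-3.17)) / (0.5 + 3) = (-12.01)/3.5 = -1201/350 ≈ -3.431.

μ̂_MAP = -3.431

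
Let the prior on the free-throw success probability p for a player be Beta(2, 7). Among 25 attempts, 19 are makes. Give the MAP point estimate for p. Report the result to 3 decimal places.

p̂_MAP = 0.625

Prior: Beta(2, 7).
Data: 19 successes in 25 trials. The binomial likelihood contributes p^19(1−p)^6, so the posterior is Beta(2+19, 7+6) = Beta(21, 13).
For Beta(a, b) with a, b > 1 the mode is (a−1)/(a+b−2) = 20/32 ≈ 0.625.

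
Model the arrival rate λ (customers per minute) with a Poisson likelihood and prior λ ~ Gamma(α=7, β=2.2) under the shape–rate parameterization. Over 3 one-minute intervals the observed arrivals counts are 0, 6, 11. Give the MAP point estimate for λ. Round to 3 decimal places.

Σxᵢ = 0+6+11 = 17, with n = 3.
Posterior ∝ λ^6e^(−2.2λ) · λ^17e^(−3λ) = λ^23e^(−5.2λ), i.e. Gamma(shape=24, rate=5.2).
The mode of a Gamma(a, b) with a ≥ 1 (shape–rate) is (a−1)/b = 23/5.2 ≈ 4.423.

λ̂_MAP = 4.423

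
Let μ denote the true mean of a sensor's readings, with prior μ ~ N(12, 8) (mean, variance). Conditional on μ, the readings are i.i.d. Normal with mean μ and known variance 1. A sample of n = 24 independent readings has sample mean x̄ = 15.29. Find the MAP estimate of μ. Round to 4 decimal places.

n = 24, x̄ = 15.29.
For a Normal prior and Normal likelihood with known variance, the posterior is Normal; its mode equals its mean, the precision-weighted average.
Prior precision 1/σ₀² = 1/8 = 0.125; data precision n/σ² = 24/1 = 24.
μ̂ = (0.125·12 + 24·15.29) / (0.125 + 24) = 368.46/24.125 = 73692/4825 ≈ 15.2730.

μ̂_MAP = 15.2730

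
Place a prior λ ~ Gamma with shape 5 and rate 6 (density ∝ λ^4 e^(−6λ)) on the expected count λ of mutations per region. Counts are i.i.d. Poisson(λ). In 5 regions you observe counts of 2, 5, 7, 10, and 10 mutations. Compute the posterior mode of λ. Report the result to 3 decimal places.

λ̂_MAP = 3.455

Σxᵢ = 2+5+7+10+10 = 34, with n = 5.
Posterior ∝ λ^4e^(−6λ) · λ^34e^(−5λ) = λ^38e^(−11λ), i.e. Gamma(shape=39, rate=11).
The mode of a Gamma(a, b) with a ≥ 1 (shape–rate) is (a−1)/b = 38/11 ≈ 3.455.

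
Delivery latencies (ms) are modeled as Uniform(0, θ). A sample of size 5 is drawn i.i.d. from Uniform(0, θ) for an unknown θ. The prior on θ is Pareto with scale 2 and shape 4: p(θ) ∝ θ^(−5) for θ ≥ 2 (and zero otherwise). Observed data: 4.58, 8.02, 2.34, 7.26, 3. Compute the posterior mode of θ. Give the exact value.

The Uniform(0, θ) likelihood is θ^(−n) for θ ≥ max(xᵢ), zero otherwise. Here max(xᵢ) = 8.02.
Posterior ∝ θ^(−5) · θ^(−5) = θ^(−10) on θ ≥ max(2, 8.02) = 8.02.
This density is strictly decreasing in θ, so the posterior mode lies at the lower boundary of the support.

θ̂_MAP = 8.02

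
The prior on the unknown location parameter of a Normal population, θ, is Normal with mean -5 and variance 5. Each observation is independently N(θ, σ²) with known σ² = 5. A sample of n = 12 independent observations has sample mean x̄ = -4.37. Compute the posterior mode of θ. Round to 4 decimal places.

θ̂_MAP = -4.4185

n = 12, x̄ = -4.37.
For a Normal prior and Normal likelihood with known variance, the posterior is Normal; its mode equals its mean, the precision-weighted average.
Prior precision 1/σ₀² = 1/5 = 0.2; data precision n/σ² = 12/5 = 2.4.
θ̂ = (0.2·(-5) + 2.4·(-4.37)) / (0.2 + 2.4) = (-11.488)/2.6 = -1436/325 ≈ -4.4185.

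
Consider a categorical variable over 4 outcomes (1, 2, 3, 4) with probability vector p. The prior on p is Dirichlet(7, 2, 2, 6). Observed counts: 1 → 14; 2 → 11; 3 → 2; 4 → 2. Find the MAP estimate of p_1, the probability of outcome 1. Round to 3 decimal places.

MAP estimate: 0.476

The posterior is Dirichlet(αᵢ + nᵢ) = Dirichlet(21, 13, 4, 8).
For a Dirichlet(a₁,…,a_K) with all aᵢ > 1, the mode has j-th component (aⱼ − 1)/(Σaᵢ − K).
Here Σaᵢ = 46 and K = 4, so p_1 = (21 − 1)/(46 − 4) = 20/42 ≈ 0.476.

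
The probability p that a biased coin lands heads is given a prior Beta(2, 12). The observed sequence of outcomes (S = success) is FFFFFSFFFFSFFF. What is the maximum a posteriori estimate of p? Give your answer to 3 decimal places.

Prior: Beta(2, 12).
Data: 2 successes in 14 trials (from the sequence). The binomial likelihood contributes p^2(1−p)^12, so the posterior is Beta(2+2, 12+12) = Beta(4, 24).
For Beta(a, b) with a, b > 1 the mode is (a−1)/(a+b−2) = 3/26 ≈ 0.115.

p̂_MAP = 0.115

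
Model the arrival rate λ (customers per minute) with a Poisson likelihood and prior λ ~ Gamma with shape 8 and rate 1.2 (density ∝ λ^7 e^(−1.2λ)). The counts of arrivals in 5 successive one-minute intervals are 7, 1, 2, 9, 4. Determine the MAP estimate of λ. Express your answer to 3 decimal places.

λ̂_MAP = 4.839

Σxᵢ = 7+1+2+9+4 = 23, with n = 5.
Posterior ∝ λ^7e^(−1.2λ) · λ^23e^(−5λ) = λ^30e^(−6.2λ), i.e. Gamma(shape=31, rate=6.2).
The mode of a Gamma(a, b) with a ≥ 1 (shape–rate) is (a−1)/b = 30/6.2 ≈ 4.839.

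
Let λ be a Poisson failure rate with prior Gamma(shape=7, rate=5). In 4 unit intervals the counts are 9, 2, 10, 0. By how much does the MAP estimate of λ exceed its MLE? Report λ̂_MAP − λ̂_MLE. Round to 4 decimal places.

Σxᵢ = 21. Posterior is Gamma(28, 9); MAP = (28−1)/9 = 27/9 ≈ 3.00000.
MLE = x̄ = 21/4 ≈ 5.25000.
Difference = 27/9 − 21/4 = -9/4 ≈ -2.2500.

MAP − MLE = -2.2500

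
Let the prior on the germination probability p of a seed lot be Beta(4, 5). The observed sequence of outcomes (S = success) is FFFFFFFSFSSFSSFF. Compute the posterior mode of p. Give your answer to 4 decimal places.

p̂_MAP = 0.3478

Prior: Beta(4, 5).
Data: 5 successes in 16 trials (from the sequence). The binomial likelihood contributes p^5(1−p)^11, so the posterior is Beta(4+5, 5+11) = Beta(9, 16).
For Beta(a, b) with a, b > 1 the mode is (a−1)/(a+b−2) = 8/23 ≈ 0.3478.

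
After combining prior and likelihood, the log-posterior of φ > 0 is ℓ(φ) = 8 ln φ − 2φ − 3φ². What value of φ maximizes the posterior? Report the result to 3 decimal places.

ℓ'(φ) = 8/φ − 2 − 6φ. Setting this to zero and multiplying by φ: 6φ² + 2φ − 8 = 0.
φ = (−2 + √(2² + 4·6·8)) / (2·6) = (−2 + √196) / 12 = (−2 + 14)/12 = 1.
ℓ''(φ) = −8/φ² − 6 < 0, confirming a maximum.

φ̂_MAP = 1.000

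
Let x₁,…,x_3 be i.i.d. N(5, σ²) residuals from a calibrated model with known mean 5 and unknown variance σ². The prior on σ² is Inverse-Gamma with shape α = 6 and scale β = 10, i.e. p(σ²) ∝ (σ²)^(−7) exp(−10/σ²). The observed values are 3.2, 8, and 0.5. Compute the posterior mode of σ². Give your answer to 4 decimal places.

σ̂²_MAP = 3.0876

Sum of squared deviations about the known mean: SS = (3.2−5)² + (8−5)² + (0.5−5)² = 32.49.
The Normal likelihood contributes (σ²)^(−n/2) exp(−SS/(2σ²)), so the posterior is Inverse-Gamma(α + n/2, β + SS/2) = Inverse-Gamma(7.5, 26.245).
The mode of Inverse-Gamma(a, b) is b/(a+1) = 26.245/8.5 ≈ 3.0876.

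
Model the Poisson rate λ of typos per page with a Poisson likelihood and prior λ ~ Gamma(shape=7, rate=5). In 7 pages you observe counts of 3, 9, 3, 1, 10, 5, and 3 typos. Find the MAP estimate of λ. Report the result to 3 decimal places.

λ̂_MAP = 3.333

Σxᵢ = 3+9+3+1+10+5+3 = 34, with n = 7.
Posterior ∝ λ^6e^(−5λ) · λ^34e^(−7λ) = λ^40e^(−12λ), i.e. Gamma(shape=41, rate=12).
The mode of a Gamma(a, b) with a ≥ 1 (shape–rate) is (a−1)/b = 40/12 ≈ 3.333.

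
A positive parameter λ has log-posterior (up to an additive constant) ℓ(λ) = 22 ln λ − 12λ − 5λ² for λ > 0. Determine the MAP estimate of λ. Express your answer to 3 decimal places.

λ̂_MAP = 1.000

ℓ'(λ) = 22/λ − 12 − 10λ. Setting this to zero and multiplying by λ: 10λ² + 12λ − 22 = 0.
λ = (−12 + √(12² + 4·10·22)) / (2·10) = (−12 + √1024) / 20 = (−12 + 32)/20 = 1.
ℓ''(λ) = −22/λ² − 10 < 0, confirming a maximum.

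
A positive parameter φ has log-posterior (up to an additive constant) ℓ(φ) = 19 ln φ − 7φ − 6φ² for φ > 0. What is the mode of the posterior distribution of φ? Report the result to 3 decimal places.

φ̂_MAP = 1.000

ℓ'(φ) = 19/φ − 7 − 12φ. Setting this to zero and multiplying by φ: 12φ² + 7φ − 19 = 0.
φ = (−7 + √(7² + 4·12·19)) / (2·12) = (−7 + √961) / 24 = (−7 + 31)/24 = 1.
ℓ''(φ) = −19/φ² − 12 < 0, confirming a maximum.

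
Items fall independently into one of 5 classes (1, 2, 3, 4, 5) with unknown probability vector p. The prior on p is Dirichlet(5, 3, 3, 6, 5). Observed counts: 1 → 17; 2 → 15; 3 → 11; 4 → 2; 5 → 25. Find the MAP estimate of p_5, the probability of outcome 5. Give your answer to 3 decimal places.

MAP estimate: 0.333

The posterior is Dirichlet(αᵢ + nᵢ) = Dirichlet(22, 18, 14, 8, 30).
For a Dirichlet(a₁,…,a_K) with all aᵢ > 1, the mode has j-th component (aⱼ − 1)/(Σaᵢ − K).
Here Σaᵢ = 92 and K = 5, so p_5 = (30 − 1)/(92 − 5) = 29/87 ≈ 0.333.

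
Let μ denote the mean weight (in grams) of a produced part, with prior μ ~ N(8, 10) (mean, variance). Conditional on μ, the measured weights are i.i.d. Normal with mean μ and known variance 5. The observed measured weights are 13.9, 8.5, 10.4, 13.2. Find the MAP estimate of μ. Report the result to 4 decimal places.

μ̂_MAP = 11.1111

n = 4; x̄ = (13.9 + 8.5 + 10.4 + 13.2)/4 = 46/4 = 11.5.
For a Normal prior and Normal likelihood with known variance, the posterior is Normal; its mode equals its mean, the precision-weighted average.
Prior precision 1/σ₀² = 1/10 = 0.1; data precision n/σ² = 4/5 = 0.8.
μ̂ = (0.1·8 + 0.8·11.5) / (0.1 + 0.8) = 10/0.9 = 100/9 ≈ 11.1111.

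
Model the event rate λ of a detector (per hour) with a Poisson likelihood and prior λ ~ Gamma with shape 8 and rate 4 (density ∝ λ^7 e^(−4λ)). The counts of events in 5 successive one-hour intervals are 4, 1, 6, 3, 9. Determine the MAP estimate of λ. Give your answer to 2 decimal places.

Σxᵢ = 4+1+6+3+9 = 23, with n = 5.
Posterior ∝ λ^7e^(−4λ) · λ^23e^(−5λ) = λ^30e^(−9λ), i.e. Gamma(shape=31, rate=9).
The mode of a Gamma(a, b) with a ≥ 1 (shape–rate) is (a−1)/b = 30/9 ≈ 3.33.

λ̂_MAP = 3.33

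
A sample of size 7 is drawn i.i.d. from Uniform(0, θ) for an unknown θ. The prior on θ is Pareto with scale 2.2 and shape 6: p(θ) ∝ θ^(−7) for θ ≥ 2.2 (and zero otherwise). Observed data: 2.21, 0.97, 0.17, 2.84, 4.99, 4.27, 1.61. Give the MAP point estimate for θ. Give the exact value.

θ̂_MAP = 4.99

The Uniform(0, θ) likelihood is θ^(−n) for θ ≥ max(xᵢ), zero otherwise. Here max(xᵢ) = 4.99.
Posterior ∝ θ^(−7) · θ^(−7) = θ^(−14) on θ ≥ max(2.2, 4.99) = 4.99.
This density is strictly decreasing in θ, so the posterior mode lies at the lower boundary of the support.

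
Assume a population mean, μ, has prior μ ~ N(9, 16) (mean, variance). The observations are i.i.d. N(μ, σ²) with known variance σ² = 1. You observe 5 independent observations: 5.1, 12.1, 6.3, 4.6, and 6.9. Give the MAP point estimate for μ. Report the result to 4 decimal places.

μ̂_MAP = 7.0247

n = 5; x̄ = (5.1 + 12.1 + 6.3 + 4.6 + 6.9)/5 = 35/5 = 7.
For a Normal prior and Normal likelihood with known variance, the posterior is Normal; its mode equals its mean, the precision-weighted average.
Prior precision 1/σ₀² = 1/16 = 0.0625; data precision n/σ² = 5/1 = 5.
μ̂ = (0.0625·9 + 5·7) / (0.0625 + 5) = 35.5625/5.0625 = 569/81 ≈ 7.0247.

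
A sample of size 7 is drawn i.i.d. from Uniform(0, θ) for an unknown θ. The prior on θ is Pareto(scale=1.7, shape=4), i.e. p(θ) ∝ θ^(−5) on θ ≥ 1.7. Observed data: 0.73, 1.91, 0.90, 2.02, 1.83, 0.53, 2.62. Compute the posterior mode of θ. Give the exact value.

θ̂_MAP = 2.62

The Uniform(0, θ) likelihood is θ^(−n) for θ ≥ max(xᵢ), zero otherwise. Here max(xᵢ) = 2.62.
Posterior ∝ θ^(−5) · θ^(−7) = θ^(−12) on θ ≥ max(1.7, 2.62) = 2.62.
This density is strictly decreasing in θ, so the posterior mode lies at the lower boundary of the support.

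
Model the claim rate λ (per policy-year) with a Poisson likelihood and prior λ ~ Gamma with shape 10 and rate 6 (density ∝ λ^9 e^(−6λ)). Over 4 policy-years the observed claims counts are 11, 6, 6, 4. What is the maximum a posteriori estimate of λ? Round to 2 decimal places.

λ̂_MAP = 3.60

Σxᵢ = 11+6+6+4 = 27, with n = 4.
Posterior ∝ λ^9e^(−6λ) · λ^27e^(−4λ) = λ^36e^(−10λ), i.e. Gamma(shape=37, rate=10).
The mode of a Gamma(a, b) with a ≥ 1 (shape–rate) is (a−1)/b = 36/10 ≈ 3.60.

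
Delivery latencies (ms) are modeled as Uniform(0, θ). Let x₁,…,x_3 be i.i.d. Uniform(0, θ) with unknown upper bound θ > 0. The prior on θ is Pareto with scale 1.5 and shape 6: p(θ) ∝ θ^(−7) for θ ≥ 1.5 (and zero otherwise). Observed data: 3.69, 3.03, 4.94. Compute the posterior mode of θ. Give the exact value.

θ̂_MAP = 4.94

The Uniform(0, θ) likelihood is θ^(−n) for θ ≥ max(xᵢ), zero otherwise. Here max(xᵢ) = 4.94.
Posterior ∝ θ^(−7) · θ^(−3) = θ^(−10) on θ ≥ max(1.5, 4.94) = 4.94.
This density is strictly decreasing in θ, so the posterior mode lies at the lower boundary of the support.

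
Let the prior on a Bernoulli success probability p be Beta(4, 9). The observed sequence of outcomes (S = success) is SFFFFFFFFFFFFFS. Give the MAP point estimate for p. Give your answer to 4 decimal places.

Prior: Beta(4, 9).
Data: 2 successes in 15 trials (from the sequence). The binomial likelihood contributes p^2(1−p)^13, so the posterior is Beta(4+2, 9+13) = Beta(6, 22).
For Beta(a, b) with a, b > 1 the mode is (a−1)/(a+b−2) = 5/26 ≈ 0.1923.

p̂_MAP = 0.1923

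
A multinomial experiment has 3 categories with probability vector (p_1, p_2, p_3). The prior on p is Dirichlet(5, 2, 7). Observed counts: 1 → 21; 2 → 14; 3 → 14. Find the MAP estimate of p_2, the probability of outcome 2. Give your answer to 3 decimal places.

MAP estimate: 0.250

The posterior is Dirichlet(αᵢ + nᵢ) = Dirichlet(26, 16, 21).
For a Dirichlet(a₁,…,a_K) with all aᵢ > 1, the mode has j-th component (aⱼ − 1)/(Σaᵢ − K).
Here Σaᵢ = 63 and K = 3, so p_2 = (16 − 1)/(63 − 3) = 15/60 ≈ 0.250.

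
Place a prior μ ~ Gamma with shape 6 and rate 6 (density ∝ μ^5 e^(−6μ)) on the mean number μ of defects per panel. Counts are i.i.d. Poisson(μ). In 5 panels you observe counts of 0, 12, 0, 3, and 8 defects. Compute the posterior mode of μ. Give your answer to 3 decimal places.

Σxᵢ = 0+12+0+3+8 = 23, with n = 5.
Posterior ∝ μ^5e^(−6μ) · μ^23e^(−5μ) = μ^28e^(−11μ), i.e. Gamma(shape=29, rate=11).
The mode of a Gamma(a, b) with a ≥ 1 (shape–rate) is (a−1)/b = 28/11 ≈ 2.545.

μ̂_MAP = 2.545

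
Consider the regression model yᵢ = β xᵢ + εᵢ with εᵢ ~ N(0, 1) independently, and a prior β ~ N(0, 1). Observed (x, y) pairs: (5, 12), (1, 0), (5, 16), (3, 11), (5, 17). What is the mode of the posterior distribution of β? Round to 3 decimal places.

β̂_MAP = 3.000

log p(β | y) = −Σ(yᵢ − βxᵢ)²/(2·1) − β²/(2·1) + const.
Setting the derivative to zero: Σxᵢ(yᵢ − βxᵢ)/1 − β/1 = 0, so β = Σxᵢyᵢ / (Σxᵢ² + σ²/τ²).
Σxᵢyᵢ = 5·12 + 1·0 + 5·16 + 3·11 + 5·17 = 258; Σxᵢ² = 85; σ²/τ² = 1.
β̂_MAP = 258 / (85 + 1) = 258/86 ≈ 3.000.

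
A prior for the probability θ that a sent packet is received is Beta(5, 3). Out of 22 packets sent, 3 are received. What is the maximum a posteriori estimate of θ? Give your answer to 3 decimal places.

θ̂_MAP = 0.250

Prior: Beta(5, 3).
Data: 3 successes in 22 trials. The binomial likelihood contributes θ^3(1−θ)^19, so the posterior is Beta(5+3, 3+19) = Beta(8, 22).
For Beta(a, b) with a, b > 1 the mode is (a−1)/(a+b−2) = 7/28 ≈ 0.250.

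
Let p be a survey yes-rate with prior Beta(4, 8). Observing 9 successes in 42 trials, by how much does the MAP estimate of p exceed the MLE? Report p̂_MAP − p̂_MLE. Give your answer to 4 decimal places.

MAP − MLE = 0.0165

Posterior is Beta(13, 41); MAP = (13−1)/(54−2) = 12/52 ≈ 0.23077.
MLE ignores the prior: p̂_MLE = k/n = 9/42 ≈ 0.21429.
Difference = 12/52 − 9/42 = 3/182 ≈ 0.0165.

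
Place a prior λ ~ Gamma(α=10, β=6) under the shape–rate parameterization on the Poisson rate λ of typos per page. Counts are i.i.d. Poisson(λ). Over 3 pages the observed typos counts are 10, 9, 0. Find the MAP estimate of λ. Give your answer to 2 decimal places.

λ̂_MAP = 3.11

Σxᵢ = 10+9+0 = 19, with n = 3.
Posterior ∝ λ^9e^(−6λ) · λ^19e^(−3λ) = λ^28e^(−9λ), i.e. Gamma(shape=29, rate=9).
The mode of a Gamma(a, b) with a ≥ 1 (shape–rate) is (a−1)/b = 28/9 ≈ 3.11.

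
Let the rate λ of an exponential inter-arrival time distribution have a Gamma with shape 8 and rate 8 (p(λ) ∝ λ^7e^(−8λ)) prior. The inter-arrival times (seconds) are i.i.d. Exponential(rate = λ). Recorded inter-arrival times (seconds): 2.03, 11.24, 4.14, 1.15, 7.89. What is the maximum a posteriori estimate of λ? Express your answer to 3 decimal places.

The Exponential(rate=λ) likelihood is ∝ λ^n e^(−λΣtᵢ). Here n = 5 and Σtᵢ = 2.03 + 11.24 + 4.14 + 1.15 + 7.89 = 26.45.
Posterior ∝ λ^7e^(−8λ) · λ^5e^(−26.45λ) = λ^12e^(−34.45λ), i.e. Gamma(13, 34.45).
Mode = (a−1)/b = 12/34.45 ≈ 0.348.

λ̂_MAP = 0.348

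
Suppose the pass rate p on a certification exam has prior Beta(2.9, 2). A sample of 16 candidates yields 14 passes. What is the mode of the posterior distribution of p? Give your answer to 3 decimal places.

Prior: Beta(2.9, 2).
Data: 14 successes in 16 trials. The binomial likelihood contributes p^14(1−p)^2, so the posterior is Beta(2.9+14, 2+2) = Beta(16.9, 4).
For Beta(a, b) with a, b > 1 the mode is (a−1)/(a+b−2) = 15.9/18.9 ≈ 0.841.

p̂_MAP = 0.841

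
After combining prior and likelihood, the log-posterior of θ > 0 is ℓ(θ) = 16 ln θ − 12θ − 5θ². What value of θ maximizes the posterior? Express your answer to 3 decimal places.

θ̂_MAP = 0.800

ℓ'(θ) = 16/θ − 12 − 10θ. Setting this to zero and multiplying by θ: 10θ² + 12θ − 16 = 0.
θ = (−12 + √(12² + 4·10·16)) / (2·10) = (−12 + √784) / 20 = (−12 + 28)/20 = 4/5.
ℓ''(θ) = −16/θ² − 10 < 0, confirming a maximum.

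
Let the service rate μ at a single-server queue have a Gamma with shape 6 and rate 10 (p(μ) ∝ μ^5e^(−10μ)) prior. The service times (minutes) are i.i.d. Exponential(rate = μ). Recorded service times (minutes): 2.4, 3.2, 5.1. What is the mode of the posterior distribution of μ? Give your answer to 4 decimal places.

μ̂_MAP = 0.3865

The Exponential(rate=μ) likelihood is ∝ μ^n e^(−μΣtᵢ). Here n = 3 and Σtᵢ = 2.4 + 3.2 + 5.1 = 10.7.
Posterior ∝ μ^5e^(−10μ) · μ^3e^(−10.7μ) = μ^8e^(−20.7μ), i.e. Gamma(9, 20.7).
Mode = (a−1)/b = 8/20.7 ≈ 0.3865.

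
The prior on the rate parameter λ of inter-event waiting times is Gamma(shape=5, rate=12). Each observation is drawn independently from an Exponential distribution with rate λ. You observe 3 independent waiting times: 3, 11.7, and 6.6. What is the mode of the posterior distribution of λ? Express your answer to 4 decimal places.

λ̂_MAP = 0.2102

The Exponential(rate=λ) likelihood is ∝ λ^n e^(−λΣtᵢ). Here n = 3 and Σtᵢ = 3 + 11.7 + 6.6 = 21.3.
Posterior ∝ λ^4e^(−12λ) · λ^3e^(−21.3λ) = λ^7e^(−33.3λ), i.e. Gamma(8, 33.3).
Mode = (a−1)/b = 7/33.3 ≈ 0.2102.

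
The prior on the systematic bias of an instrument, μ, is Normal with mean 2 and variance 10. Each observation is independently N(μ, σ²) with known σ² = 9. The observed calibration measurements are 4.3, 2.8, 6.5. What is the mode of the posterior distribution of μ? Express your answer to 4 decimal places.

n = 3; x̄ = (4.3 + 2.8 + 6.5)/3 = 13.6/3 = 68/15 ≈ 4.5333.
For a Normal prior and Normal likelihood with known variance, the posterior is Normal; its mode equals its mean, the precision-weighted average.
Prior precision 1/σ₀² = 1/10 = 0.1; data precision n/σ² = 3/9 = 1/3.
μ̂ = (0.1·2 + (1/3)·(68/15)) / (0.1 + 1/3) = (77/45)/(13/30) = 154/39 ≈ 3.9487.

μ̂_MAP = 3.9487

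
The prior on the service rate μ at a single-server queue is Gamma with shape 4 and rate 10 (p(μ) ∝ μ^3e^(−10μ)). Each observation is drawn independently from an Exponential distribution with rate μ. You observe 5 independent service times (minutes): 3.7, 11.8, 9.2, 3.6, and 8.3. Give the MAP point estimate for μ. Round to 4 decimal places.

μ̂_MAP = 0.1717

The Exponential(rate=μ) likelihood is ∝ μ^n e^(−μΣtᵢ). Here n = 5 and Σtᵢ = 3.7 + 11.8 + 9.2 + 3.6 + 8.3 = 36.6.
Posterior ∝ μ^3e^(−10μ) · μ^5e^(−36.6μ) = μ^8e^(−46.6μ), i.e. Gamma(9, 46.6).
Mode = (a−1)/b = 8/46.6 ≈ 0.1717.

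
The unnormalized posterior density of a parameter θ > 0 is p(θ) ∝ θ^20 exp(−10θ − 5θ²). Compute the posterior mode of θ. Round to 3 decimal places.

ℓ'(θ) = 20/θ − 10 − 10θ. Setting this to zero and multiplying by θ: 10θ² + 10θ − 20 = 0.
θ = (−10 + √(10² + 4·10·20)) / (2·10) = (−10 + √900) / 20 = (−10 + 30)/20 = 1.
ℓ''(θ) = −20/θ² − 10 < 0, confirming a maximum.

θ̂_MAP = 1.000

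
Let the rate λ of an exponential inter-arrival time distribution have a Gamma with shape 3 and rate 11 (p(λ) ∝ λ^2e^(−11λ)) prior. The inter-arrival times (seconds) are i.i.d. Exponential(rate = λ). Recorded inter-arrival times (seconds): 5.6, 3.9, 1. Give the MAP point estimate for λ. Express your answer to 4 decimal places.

The Exponential(rate=λ) likelihood is ∝ λ^n e^(−λΣtᵢ). Here n = 3 and Σtᵢ = 5.6 + 3.9 + 1 = 10.5.
Posterior ∝ λ^2e^(−11λ) · λ^3e^(−10.5λ) = λ^5e^(−21.5λ), i.e. Gamma(6, 21.5).
Mode = (a−1)/b = 5/21.5 ≈ 0.2326.

λ̂_MAP = 0.2326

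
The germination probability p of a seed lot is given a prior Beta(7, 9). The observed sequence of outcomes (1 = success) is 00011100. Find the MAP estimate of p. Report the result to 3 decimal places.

p̂_MAP = 0.409

Prior: Beta(7, 9).
Data: 3 successes in 8 trials (from the sequence). The binomial likelihood contributes p^3(1−p)^5, so the posterior is Beta(7+3, 9+5) = Beta(10, 14).
For Beta(a, b) with a, b > 1 the mode is (a−1)/(a+b−2) = 9/22 ≈ 0.409.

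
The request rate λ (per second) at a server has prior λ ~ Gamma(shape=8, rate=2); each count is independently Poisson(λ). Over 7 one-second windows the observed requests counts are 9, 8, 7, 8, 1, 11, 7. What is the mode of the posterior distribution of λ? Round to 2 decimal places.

λ̂_MAP = 6.44

Σxᵢ = 9+8+7+8+1+11+7 = 51, with n = 7.
Posterior ∝ λ^7e^(−2λ) · λ^51e^(−7λ) = λ^58e^(−9λ), i.e. Gamma(shape=59, rate=9).
The mode of a Gamma(a, b) with a ≥ 1 (shape–rate) is (a−1)/b = 58/9 ≈ 6.44.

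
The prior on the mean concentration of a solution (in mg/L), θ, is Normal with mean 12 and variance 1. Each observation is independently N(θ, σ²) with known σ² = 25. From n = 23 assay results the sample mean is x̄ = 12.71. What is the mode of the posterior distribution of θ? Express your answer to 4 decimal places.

θ̂_MAP = 12.3402

n = 23, x̄ = 12.71.
For a Normal prior and Normal likelihood with known variance, the posterior is Normal; its mode equals its mean, the precision-weighted average.
Prior precision 1/σ₀² = 1/1 = 1; data precision n/σ² = 23/25 = 0.92.
θ̂ = (1·12 + 0.92·12.71) / (1 + 0.92) = 23.6932/1.92 = 59233/4800 ≈ 12.3402.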